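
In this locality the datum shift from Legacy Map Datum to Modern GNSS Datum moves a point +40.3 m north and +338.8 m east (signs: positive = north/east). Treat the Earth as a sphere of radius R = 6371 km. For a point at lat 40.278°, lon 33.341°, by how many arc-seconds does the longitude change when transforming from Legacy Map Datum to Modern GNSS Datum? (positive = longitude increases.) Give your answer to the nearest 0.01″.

Δλ = 14.38″

At latitude 40.278°, cos φ = 0.762917.
One radian of longitude at latitude φ spans R cos φ, so Δλ = ΔE / (R cos φ) = 338.8 / (6371000 × 0.762917) = 6.9704e-05 rad = 14.378″.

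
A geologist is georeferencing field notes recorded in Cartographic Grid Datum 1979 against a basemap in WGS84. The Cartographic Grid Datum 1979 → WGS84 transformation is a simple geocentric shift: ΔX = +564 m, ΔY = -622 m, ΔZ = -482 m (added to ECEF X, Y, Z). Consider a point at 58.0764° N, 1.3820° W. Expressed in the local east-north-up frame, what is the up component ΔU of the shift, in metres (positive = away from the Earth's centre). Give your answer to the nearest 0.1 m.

ΔU = -103.0 m

At φ = 58.0764°, λ = -1.3820°: sin φ = 0.848754, cos φ = 0.528788, sin λ = -0.024118, cos λ = 0.999709.
ΔU = cos φ cos λ·ΔX + cos φ sin λ·ΔY + sin φ·ΔZ = (0.528788)(0.999709)(564) + (0.528788)(-0.024118)(-622) + (0.848754)(-482) = -103.02 m.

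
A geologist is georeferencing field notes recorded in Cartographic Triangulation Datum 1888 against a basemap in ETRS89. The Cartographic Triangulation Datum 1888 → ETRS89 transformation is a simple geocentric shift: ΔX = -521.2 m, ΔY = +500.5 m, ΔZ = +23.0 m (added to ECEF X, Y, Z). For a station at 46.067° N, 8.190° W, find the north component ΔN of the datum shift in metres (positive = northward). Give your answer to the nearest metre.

The local north axis is (−sin φ cos λ, −sin φ sin λ, cos φ), giving ΔN = 371.515 + 51.346 + 15.958 = 438.82 m.

ΔN = 439 m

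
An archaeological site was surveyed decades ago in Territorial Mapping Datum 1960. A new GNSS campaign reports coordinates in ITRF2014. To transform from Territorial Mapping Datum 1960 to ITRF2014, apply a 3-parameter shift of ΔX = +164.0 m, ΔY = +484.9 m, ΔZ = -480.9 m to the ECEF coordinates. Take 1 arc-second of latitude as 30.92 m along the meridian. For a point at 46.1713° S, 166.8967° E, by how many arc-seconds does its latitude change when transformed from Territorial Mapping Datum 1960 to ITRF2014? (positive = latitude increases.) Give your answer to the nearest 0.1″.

sin φ = -0.721413, cos φ = 0.692505, sin λ = 0.226707, cos λ = -0.973963.
North component: ΔN = −sin φ cos λ·ΔX − sin φ sin λ·ΔY + cos φ·ΔZ = −(-0.721413)(-0.973963)(164.0) − (-0.721413)(0.226707)(484.9) + (0.692505)(-480.9) = -368.95 m.
1° of latitude spans 3600 × 30.92 = 111312 m, so Δφ = -368.95 / 111312 × 3600 = -11.932″.

Δφ = -11.9″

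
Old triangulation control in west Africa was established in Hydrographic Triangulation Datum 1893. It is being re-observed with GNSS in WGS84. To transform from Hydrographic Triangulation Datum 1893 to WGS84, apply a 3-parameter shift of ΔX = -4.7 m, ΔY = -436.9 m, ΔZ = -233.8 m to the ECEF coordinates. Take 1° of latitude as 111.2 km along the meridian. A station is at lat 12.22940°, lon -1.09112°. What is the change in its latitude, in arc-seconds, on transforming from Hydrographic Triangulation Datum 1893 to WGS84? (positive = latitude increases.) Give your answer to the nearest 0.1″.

sin φ = 0.211826, cos φ = 0.977307, sin λ = -0.019042, cos λ = 0.999819.
North component: ΔN = −sin φ cos λ·ΔX − sin φ sin λ·ΔY + cos φ·ΔZ = −(0.211826)(0.999819)(-4.7) − (0.211826)(-0.019042)(-436.9) + (0.977307)(-233.8) = -229.26 m.
1° of latitude spans 111200 m, so Δφ = -229.26 / 111200 × 3600 = -7.422″.

Δφ = -7.4″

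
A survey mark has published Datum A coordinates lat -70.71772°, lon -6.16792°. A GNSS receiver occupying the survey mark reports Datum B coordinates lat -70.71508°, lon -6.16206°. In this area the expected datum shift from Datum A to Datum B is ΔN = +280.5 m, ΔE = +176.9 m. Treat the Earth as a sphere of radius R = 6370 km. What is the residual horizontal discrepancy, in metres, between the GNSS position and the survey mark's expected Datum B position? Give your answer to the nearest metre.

Observed coordinate differences: Δφ = +0.00264°, Δλ = +0.00586°.
Converting to metres (1° lat = 111177 m, cos φ = 0.330222): observed ΔN = 293.5 m, observed ΔE = 215.1 m.
Subtracting the expected shift leaves a residual of 293.5 − (280.5) = 13.0 m north and 215.1 − (176.9) = 38.2 m east.
Residual distance = √(13.0² + 38.2²) = 40.4 m.

40 m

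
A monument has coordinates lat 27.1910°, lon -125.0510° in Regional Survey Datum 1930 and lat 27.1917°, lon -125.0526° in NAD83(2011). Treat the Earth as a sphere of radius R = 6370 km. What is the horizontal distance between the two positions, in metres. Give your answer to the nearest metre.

176 m

Δφ = 27.1917° − 27.1910° = +0.0007°; Δλ = -125.0526° − -125.0510° = -0.0016°.
1° along a meridian = πR/180 = 111177 m.
ΔN = Δφ × 111177 = 77.8 m; ΔE = Δλ × 111177 × cos(27.1910°) = -0.0016 × 111177 × 0.889488 = -158.2 m.
Distance = √(ΔE² + ΔN²) = √((-158.2)² + 77.8²) = 176.3 m.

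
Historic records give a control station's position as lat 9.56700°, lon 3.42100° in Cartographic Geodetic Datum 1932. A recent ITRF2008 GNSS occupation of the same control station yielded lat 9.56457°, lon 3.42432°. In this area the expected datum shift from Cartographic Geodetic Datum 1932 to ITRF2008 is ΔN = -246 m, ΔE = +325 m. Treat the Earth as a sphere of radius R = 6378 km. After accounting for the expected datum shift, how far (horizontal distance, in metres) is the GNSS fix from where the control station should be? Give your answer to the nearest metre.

46 m

Observed coordinate differences: Δφ = -0.00243°, Δλ = +0.00332°.
Converting to metres (1° lat = 111317 m, cos φ = 0.986092): observed ΔN = -270.5 m, observed ΔE = 364.4 m.
Subtracting the expected shift leaves a residual of -270.5 − (-246) = -24.5 m north and 364.4 − (325) = 39.4 m east.
Residual distance = √((-24.5)² + 39.4²) = 46.4 m.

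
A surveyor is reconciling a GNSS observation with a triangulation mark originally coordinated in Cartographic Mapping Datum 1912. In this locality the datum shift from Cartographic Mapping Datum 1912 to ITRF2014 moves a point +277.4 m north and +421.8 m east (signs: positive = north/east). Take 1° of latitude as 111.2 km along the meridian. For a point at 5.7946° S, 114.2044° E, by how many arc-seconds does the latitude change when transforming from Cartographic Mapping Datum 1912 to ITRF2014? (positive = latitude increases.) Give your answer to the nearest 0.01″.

Δφ = 8.98″

1° of latitude = 111.2 km, so Δφ = 277.4 / 111200 = 0.0024946° = 8.981″.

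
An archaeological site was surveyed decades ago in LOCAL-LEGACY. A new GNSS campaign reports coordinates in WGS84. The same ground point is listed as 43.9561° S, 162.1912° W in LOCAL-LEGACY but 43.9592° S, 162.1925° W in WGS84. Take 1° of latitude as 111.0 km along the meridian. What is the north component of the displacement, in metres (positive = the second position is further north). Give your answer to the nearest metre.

Δφ = -43.9592° − -43.9561° = -0.0031°; Δλ = -162.1925° − -162.1912° = -0.0013°.
ΔN = Δφ × 111000 = -344.1 m; ΔE = Δλ × 111000 × cos(-43.9561°) = -0.0013 × 111000 × 0.719872 = -103.9 m.

ΔN = -344 m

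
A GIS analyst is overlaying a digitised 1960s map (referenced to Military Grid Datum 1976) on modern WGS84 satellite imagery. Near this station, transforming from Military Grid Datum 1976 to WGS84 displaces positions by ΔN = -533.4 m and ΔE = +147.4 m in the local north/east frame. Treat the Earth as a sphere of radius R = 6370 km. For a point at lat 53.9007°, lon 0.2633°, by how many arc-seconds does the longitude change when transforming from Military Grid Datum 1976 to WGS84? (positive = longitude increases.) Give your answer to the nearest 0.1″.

At latitude 53.9007°, cos φ = 0.589186.
One radian of longitude at latitude φ spans R cos φ, so Δλ = ΔE / (R cos φ) = 147.4 / (6370000 × 0.589186) = 3.9274e-05 rad = 8.101″.

Δλ = 8.1″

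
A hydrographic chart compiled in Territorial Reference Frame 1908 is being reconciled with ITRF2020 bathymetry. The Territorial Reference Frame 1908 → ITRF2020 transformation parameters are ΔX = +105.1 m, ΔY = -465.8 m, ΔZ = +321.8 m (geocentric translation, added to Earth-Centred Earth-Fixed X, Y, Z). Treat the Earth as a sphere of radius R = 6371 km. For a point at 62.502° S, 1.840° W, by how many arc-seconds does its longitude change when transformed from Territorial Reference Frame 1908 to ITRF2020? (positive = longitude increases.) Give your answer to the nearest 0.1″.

sin φ = -0.887027, cos φ = 0.461718, sin λ = -0.032109, cos λ = 0.999484.
East component: ΔE = −sin λ·ΔX + cos λ·ΔY = −(-0.032109)(105.1) + (0.999484)(-465.8) = -462.19 m.
1° of latitude spans πR/180 = 111195 m; at latitude φ, 1° of longitude spans that × cos φ = 51340.7 m, so Δλ = -462.19 / 51340.7 × 3600 = -32.408″.

Δλ = -32.4″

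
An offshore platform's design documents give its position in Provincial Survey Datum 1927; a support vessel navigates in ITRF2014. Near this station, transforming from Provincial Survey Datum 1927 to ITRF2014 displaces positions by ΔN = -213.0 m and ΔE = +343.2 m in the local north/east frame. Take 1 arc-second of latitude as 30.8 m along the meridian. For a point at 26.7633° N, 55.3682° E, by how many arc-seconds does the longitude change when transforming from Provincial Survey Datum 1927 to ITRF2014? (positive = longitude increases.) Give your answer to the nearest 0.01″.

Δλ = 12.48″

At latitude 26.7633°, cos φ = 0.892874.
1″ of longitude at this latitude = 30.80 × cos φ = 27.5005 m, so Δλ = 343.2 / 27.5005 = 12.480″.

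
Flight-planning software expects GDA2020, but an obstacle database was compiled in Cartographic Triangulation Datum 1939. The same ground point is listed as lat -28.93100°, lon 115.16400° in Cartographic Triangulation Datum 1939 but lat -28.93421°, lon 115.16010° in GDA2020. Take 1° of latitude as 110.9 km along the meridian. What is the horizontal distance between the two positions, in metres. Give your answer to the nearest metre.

Δφ = -28.93421° − -28.93100° = -0.00321°; Δλ = 115.16010° − 115.16400° = -0.00390°.
ΔN = Δφ × 110900 = -356.0 m; ΔE = Δλ × 110900 × cos(-28.93100°) = -0.00390 × 110900 × 0.875203 = -378.5 m.
Distance = √(ΔE² + ΔN²) = √((-378.5)² + (-356.0)²) = 519.6 m.

520 m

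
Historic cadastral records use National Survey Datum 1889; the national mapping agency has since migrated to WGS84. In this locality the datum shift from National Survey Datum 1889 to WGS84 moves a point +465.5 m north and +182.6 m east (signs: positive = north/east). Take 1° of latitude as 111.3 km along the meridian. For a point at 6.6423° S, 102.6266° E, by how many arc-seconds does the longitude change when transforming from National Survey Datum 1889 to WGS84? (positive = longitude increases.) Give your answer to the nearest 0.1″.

Δλ = 5.9″

At latitude -6.6423°, cos φ = 0.993288.
1° of longitude at this latitude = 111.3 × cos φ = 110.55 km, so Δλ = 182.6 / 110552.9 = 0.0016517° = 5.946″.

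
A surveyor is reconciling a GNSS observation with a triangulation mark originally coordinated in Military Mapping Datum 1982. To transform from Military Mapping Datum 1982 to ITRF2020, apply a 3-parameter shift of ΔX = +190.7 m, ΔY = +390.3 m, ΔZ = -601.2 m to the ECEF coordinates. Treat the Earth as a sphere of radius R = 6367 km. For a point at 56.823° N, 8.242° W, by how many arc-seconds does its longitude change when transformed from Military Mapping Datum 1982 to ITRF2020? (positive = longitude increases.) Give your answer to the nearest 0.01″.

Δλ = 24.49″

sin φ = 0.836984, cos φ = 0.547227, sin λ = -0.143354, cos λ = 0.989671.
East component: ΔE = −sin λ·ΔX + cos λ·ΔY = −(-0.143354)(190.7) + (0.989671)(390.3) = 413.61 m.
1° of latitude spans πR/180 = 111125 m; at latitude φ, 1° of longitude spans that × cos φ = 60810.7 m, so Δλ = 413.61 / 60810.7 × 3600 = 24.486″.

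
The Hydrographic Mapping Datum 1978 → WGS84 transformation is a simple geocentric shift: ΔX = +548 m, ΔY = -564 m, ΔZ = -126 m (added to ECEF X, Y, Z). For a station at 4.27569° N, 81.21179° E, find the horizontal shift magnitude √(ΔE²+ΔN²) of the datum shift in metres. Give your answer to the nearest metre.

The local east axis at (φ, λ) is (−sin λ, cos λ, 0), so ΔE = −sin(81.21179°)·548 + cos(81.21179°)·(-564) = -627.74 m.
The local north axis is (−sin φ cos λ, −sin φ sin λ, cos φ), giving ΔN = -6.242 + 41.556 − 125.649 = -90.34 m.
Horizontal magnitude = √(ΔE² + ΔN²) = √((-627.74)² + (-90.34)²) = 634.20 m.

634 m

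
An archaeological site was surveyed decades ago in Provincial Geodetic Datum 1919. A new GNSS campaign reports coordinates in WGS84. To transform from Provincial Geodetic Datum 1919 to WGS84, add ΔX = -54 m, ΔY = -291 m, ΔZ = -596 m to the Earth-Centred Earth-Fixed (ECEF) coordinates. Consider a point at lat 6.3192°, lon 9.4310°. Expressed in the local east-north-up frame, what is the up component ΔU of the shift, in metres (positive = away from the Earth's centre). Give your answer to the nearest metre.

ΔU = -166 m

The local up (radial) axis is (cos φ cos λ, cos φ sin λ, sin φ), giving ΔU = -52.946 − 47.393 − 65.600 = -165.94 m.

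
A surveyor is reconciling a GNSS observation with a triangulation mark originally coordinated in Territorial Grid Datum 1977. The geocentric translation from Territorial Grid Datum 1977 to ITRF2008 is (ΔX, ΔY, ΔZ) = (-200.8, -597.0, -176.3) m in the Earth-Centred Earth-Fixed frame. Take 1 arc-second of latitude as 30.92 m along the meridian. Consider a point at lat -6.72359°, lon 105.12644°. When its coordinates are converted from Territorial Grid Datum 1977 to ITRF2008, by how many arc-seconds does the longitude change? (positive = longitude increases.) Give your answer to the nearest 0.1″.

sin φ = -0.117080, cos φ = 0.993123, sin λ = 0.965352, cos λ = -0.260950.
East component: ΔE = −sin λ·ΔX + cos λ·ΔY = −(0.965352)(-200.8) + (-0.260950)(-597.0) = 349.63 m.
1° of latitude spans 3600 × 30.92 = 111312 m; at latitude φ, 1° of longitude spans that × cos φ = 110546.5 m, so Δλ = 349.63 / 110546.5 × 3600 = 11.386″.

Δλ = 11.4″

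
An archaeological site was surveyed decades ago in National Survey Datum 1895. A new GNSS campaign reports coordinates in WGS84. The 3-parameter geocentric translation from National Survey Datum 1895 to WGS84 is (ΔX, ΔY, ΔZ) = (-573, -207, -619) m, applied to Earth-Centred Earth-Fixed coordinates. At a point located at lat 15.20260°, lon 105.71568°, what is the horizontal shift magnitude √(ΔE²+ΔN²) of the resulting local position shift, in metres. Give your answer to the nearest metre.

At φ = 15.20260°, λ = 105.71568°: sin φ = 0.262233, cos φ = 0.965005, sin λ = 0.962618, cos λ = -0.270864.
ΔE = −sin λ·ΔX + cos λ·ΔY = −(0.962618)·(-573) + (-0.270864)·(-207) = 607.65 m.
ΔN = −sin φ cos λ·ΔX − sin φ sin λ·ΔY + cos φ·ΔZ = −(0.262233)(-0.270864)(-573) − (0.262233)(0.962618)(-207) + (0.965005)(-619) = -585.78 m.
Horizontal magnitude = √(ΔE² + ΔN²) = √(607.65² + (-585.78)²) = 844.03 m.

844 m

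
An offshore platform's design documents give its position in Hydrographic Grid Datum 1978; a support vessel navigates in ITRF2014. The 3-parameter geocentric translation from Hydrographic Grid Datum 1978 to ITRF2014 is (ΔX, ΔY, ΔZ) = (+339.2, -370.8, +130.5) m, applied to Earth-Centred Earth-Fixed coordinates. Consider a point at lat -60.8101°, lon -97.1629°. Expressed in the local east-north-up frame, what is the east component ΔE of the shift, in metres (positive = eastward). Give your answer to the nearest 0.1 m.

The local east axis at (φ, λ) is (−sin λ, cos λ, 0), so ΔE = −sin(-97.1629°)·339.2 + cos(-97.1629°)·(-370.8) = 382.79 m.

ΔE = 382.8 m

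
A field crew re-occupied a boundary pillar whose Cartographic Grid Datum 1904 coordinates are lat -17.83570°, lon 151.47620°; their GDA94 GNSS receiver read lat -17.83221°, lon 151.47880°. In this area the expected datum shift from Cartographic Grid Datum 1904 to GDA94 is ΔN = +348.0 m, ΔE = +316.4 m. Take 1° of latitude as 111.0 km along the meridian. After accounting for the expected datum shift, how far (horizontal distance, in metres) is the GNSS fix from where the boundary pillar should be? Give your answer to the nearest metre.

Observed coordinate differences: Δφ = +0.00349°, Δλ = +0.00260°.
Converting to metres (1° lat = 111000 m, cos φ = 0.951939): observed ΔN = 387.4 m, observed ΔE = 274.7 m.
Subtracting the expected shift leaves a residual of 387.4 − (348.0) = 39.4 m north and 274.7 − (316.4) = -41.7 m east.
Residual distance = √(39.4² + (-41.7)²) = 57.3 m.

57 m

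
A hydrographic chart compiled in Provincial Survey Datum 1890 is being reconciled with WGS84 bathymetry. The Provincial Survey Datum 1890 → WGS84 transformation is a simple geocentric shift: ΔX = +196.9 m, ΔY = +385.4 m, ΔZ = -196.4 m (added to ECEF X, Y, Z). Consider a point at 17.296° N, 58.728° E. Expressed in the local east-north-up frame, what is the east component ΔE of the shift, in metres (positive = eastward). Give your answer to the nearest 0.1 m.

The local east axis at (φ, λ) is (−sin λ, cos λ, 0), so ΔE = −sin(58.728°)·196.9 + cos(58.728°)·385.4 = 31.77 m.

ΔE = 31.8 m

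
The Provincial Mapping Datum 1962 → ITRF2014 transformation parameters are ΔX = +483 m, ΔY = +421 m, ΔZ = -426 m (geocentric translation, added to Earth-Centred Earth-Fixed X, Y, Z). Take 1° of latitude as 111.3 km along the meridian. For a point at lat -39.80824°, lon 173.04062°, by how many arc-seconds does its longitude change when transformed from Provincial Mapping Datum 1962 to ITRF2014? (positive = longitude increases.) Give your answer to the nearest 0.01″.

Δλ = -20.06″

sin φ = -0.640220, cos φ = 0.768191, sin λ = 0.121166, cos λ = -0.992632.
East component: ΔE = −sin λ·ΔX + cos λ·ΔY = −(0.121166)(483) + (-0.992632)(421) = -476.42 m.
1° of latitude spans 111300 m; at latitude φ, 1° of longitude spans that × cos φ = 85499.7 m, so Δλ = -476.42 / 85499.7 × 3600 = -20.060″.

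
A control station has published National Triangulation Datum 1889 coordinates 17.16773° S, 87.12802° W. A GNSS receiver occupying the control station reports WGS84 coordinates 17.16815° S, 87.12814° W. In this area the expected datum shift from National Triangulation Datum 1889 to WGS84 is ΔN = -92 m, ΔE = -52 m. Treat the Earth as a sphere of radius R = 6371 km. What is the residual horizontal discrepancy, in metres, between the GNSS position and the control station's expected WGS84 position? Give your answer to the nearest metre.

60 m

Observed coordinate differences: Δφ = -0.00042°, Δλ = -0.00012°.
Converting to metres (1° lat = 111195 m, cos φ = 0.955445): observed ΔN = -46.7 m, observed ΔE = -12.7 m.
Subtracting the expected shift leaves a residual of -46.7 − (-92) = 45.3 m north and -12.7 − (-52) = 39.3 m east.
Residual distance = √(45.3² + 39.3²) = 59.9 m.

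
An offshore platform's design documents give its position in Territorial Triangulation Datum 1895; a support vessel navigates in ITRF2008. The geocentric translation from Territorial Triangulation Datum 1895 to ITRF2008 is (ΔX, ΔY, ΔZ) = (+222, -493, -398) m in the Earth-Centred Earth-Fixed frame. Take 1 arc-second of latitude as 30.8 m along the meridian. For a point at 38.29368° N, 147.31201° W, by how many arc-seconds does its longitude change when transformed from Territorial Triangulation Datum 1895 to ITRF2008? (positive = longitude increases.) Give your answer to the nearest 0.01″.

Δλ = 22.12″

sin φ = 0.619692, cos φ = 0.784845, sin λ = -0.540064, cos λ = -0.841624.
East component: ΔE = −sin λ·ΔX + cos λ·ΔY = −(-0.540064)(222) + (-0.841624)(-493) = 534.81 m.
1° of latitude spans 3600 × 30.80 = 110880 m; at latitude φ, 1° of longitude spans that × cos φ = 87023.6 m, so Δλ = 534.81 / 87023.6 × 3600 = 22.124″.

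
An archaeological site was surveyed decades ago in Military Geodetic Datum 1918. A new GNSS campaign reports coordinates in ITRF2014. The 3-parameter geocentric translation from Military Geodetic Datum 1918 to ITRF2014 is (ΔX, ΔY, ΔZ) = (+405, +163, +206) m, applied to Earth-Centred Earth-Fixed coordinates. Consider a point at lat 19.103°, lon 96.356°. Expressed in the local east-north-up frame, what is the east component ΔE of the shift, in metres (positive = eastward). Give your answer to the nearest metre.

The local east axis at (φ, λ) is (−sin λ, cos λ, 0), so ΔE = −sin(96.356°)·405 + cos(96.356°)·163 = -420.56 m.

ΔE = -421 m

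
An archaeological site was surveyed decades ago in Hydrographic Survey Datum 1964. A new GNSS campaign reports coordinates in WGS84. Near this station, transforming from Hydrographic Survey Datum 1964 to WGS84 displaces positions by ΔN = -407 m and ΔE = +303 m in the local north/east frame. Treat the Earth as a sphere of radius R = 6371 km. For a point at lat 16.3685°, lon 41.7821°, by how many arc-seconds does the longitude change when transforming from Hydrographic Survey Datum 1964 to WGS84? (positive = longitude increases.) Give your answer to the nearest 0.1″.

At latitude 16.3685°, cos φ = 0.959469.
One radian of longitude at latitude φ spans R cos φ, so Δλ = ΔE / (R cos φ) = 303.0 / (6371000 × 0.959469) = 4.9568e-05 rad = 10.224″.

Δλ = 10.2″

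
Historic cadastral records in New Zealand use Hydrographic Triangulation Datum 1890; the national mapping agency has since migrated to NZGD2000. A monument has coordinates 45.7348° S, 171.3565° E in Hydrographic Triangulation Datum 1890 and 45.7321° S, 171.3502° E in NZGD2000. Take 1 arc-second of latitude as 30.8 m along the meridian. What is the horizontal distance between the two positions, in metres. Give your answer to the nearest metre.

Δφ = -45.7321° − -45.7348° = +0.0027°; Δλ = 171.3502° − 171.3565° = -0.0063°.
1° of latitude = 3600 × 30.80 = 110880 m.
ΔN = Δφ × 110880 = 299.4 m; ΔE = Δλ × 110880 × cos(-45.7348°) = -0.0063 × 110880 × 0.697980 = -487.6 m.
Distance = √(ΔE² + ΔN²) = √((-487.6)² + 299.4²) = 572.1 m.

572 m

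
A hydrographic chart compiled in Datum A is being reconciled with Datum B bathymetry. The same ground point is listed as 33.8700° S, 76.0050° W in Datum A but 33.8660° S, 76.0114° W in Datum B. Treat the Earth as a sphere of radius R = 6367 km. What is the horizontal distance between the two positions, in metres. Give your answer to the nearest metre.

739 m

Δφ = -33.8660° − -33.8700° = +0.0040°; Δλ = -76.0114° − -76.0050° = -0.0064°.
1° along a meridian = πR/180 = 111125 m.
ΔN = Δφ × 111125 = 444.5 m; ΔE = Δλ × 111125 × cos(-33.8700°) = -0.0064 × 111125 × 0.830304 = -590.5 m.
Distance = √(ΔE² + ΔN²) = √((-590.5)² + 444.5²) = 739.1 m.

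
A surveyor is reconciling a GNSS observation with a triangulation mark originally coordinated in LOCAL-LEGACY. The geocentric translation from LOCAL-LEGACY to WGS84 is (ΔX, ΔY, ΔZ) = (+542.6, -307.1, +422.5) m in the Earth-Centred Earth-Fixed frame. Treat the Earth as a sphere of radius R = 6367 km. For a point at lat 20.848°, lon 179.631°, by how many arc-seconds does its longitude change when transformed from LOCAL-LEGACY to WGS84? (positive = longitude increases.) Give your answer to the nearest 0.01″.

Δλ = 10.52″

sin φ = 0.355890, cos φ = 0.934528, sin λ = 0.006440, cos λ = -0.999979.
East component: ΔE = −sin λ·ΔX + cos λ·ΔY = −(0.006440)(542.6) + (-0.999979)(-307.1) = 303.60 m.
1° of latitude spans πR/180 = 111125 m; at latitude φ, 1° of longitude spans that × cos φ = 103849.5 m, so Δλ = 303.60 / 103849.5 × 3600 = 10.524″.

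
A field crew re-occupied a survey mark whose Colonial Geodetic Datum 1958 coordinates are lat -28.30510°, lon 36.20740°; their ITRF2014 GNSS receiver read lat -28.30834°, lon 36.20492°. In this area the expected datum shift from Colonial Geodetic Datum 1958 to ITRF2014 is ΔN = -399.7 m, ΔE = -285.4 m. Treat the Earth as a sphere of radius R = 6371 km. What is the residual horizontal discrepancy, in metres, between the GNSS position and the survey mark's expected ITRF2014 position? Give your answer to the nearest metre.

58 m

Observed coordinate differences: Δφ = -0.00324°, Δλ = -0.00248°.
Converting to metres (1° lat = 111195 m, cos φ = 0.880435): observed ΔN = -360.3 m, observed ΔE = -242.8 m.
Subtracting the expected shift leaves a residual of -360.3 − (-399.7) = 39.4 m north and -242.8 − (-285.4) = 42.6 m east.
Residual distance = √(39.4² + 42.6²) = 58.1 m.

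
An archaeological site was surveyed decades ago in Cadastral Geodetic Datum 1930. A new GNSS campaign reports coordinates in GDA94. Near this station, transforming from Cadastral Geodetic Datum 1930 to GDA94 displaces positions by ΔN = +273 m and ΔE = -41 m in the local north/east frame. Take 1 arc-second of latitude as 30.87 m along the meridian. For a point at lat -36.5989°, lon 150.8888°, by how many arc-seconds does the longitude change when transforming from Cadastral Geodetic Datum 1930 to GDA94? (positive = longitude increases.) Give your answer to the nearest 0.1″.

Δλ = -1.7″

At latitude -36.5989°, cos φ = 0.802829.
1″ of longitude at this latitude = 30.87 × cos φ = 24.7833 m, so Δλ = -41.0 / 24.7833 = -1.654″.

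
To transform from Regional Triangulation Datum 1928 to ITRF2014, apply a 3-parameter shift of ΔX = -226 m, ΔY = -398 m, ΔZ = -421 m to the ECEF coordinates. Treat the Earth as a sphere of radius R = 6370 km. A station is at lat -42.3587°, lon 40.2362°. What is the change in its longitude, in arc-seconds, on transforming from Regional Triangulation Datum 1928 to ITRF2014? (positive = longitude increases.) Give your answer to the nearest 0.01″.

Δλ = -6.92″

sin φ = -0.673770, cos φ = 0.738941, sin λ = 0.645940, cos λ = 0.763388.
East component: ΔE = −sin λ·ΔX + cos λ·ΔY = −(0.645940)(-226) + (0.763388)(-398) = -157.85 m.
1° of latitude spans πR/180 = 111177 m; at latitude φ, 1° of longitude spans that × cos φ = 82153.6 m, so Δλ = -157.85 / 82153.6 × 3600 = -6.917″.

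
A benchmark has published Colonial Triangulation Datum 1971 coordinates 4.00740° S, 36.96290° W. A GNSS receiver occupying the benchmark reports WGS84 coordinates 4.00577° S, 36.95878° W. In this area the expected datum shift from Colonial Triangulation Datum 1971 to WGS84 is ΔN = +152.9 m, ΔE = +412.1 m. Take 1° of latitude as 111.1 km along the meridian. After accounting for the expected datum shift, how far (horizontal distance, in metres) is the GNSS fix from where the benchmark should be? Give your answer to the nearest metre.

53 m

Observed coordinate differences: Δφ = +0.00163°, Δλ = +0.00412°.
Converting to metres (1° lat = 111100 m, cos φ = 0.997555): observed ΔN = 181.1 m, observed ΔE = 456.6 m.
Subtracting the expected shift leaves a residual of 181.1 − (152.9) = 28.2 m north and 456.6 − (412.1) = 44.5 m east.
Residual distance = √(28.2² + 44.5²) = 52.7 m.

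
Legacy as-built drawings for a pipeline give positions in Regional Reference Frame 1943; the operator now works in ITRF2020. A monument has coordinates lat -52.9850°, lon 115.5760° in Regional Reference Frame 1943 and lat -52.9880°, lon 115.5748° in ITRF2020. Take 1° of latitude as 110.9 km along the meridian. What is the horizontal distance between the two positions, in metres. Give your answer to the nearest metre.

Δφ = -52.9880° − -52.9850° = -0.0030°; Δλ = 115.5748° − 115.5760° = -0.0012°.
ΔN = Δφ × 110900 = -332.7 m; ΔE = Δλ × 110900 × cos(-52.9850°) = -0.0012 × 110900 × 0.602024 = -80.1 m.
Distance = √(ΔE² + ΔN²) = √((-80.1)² + (-332.7)²) = 342.2 m.

342 m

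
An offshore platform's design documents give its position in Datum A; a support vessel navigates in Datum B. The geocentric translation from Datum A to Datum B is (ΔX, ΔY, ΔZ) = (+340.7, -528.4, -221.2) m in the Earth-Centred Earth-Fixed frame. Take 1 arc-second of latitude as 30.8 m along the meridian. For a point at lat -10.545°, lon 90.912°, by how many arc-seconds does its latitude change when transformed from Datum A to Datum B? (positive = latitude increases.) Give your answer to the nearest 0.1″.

Δφ = -10.2″

sin φ = -0.183008, cos φ = 0.983111, sin λ = 0.999873, cos λ = -0.015917.
North component: ΔN = −sin φ cos λ·ΔX − sin φ sin λ·ΔY + cos φ·ΔZ = −(-0.183008)(-0.015917)(340.7) − (-0.183008)(0.999873)(-528.4) + (0.983111)(-221.2) = -315.15 m.
1° of latitude spans 3600 × 30.80 = 110880 m, so Δφ = -315.15 / 110880 × 3600 = -10.232″.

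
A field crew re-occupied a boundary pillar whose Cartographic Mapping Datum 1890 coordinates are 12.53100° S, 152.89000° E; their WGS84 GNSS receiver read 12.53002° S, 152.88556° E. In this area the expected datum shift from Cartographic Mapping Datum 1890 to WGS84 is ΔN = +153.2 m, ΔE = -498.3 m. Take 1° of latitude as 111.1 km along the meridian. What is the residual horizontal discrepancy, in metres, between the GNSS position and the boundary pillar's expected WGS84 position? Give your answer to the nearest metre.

47 m

Observed coordinate differences: Δφ = +0.00098°, Δλ = -0.00444°.
Converting to metres (1° lat = 111100 m, cos φ = 0.976179): observed ΔN = 108.9 m, observed ΔE = -481.5 m.
Subtracting the expected shift leaves a residual of 108.9 − (153.2) = -44.3 m north and -481.5 − (-498.3) = 16.8 m east.
Residual distance = √((-44.3)² + 16.8²) = 47.4 m.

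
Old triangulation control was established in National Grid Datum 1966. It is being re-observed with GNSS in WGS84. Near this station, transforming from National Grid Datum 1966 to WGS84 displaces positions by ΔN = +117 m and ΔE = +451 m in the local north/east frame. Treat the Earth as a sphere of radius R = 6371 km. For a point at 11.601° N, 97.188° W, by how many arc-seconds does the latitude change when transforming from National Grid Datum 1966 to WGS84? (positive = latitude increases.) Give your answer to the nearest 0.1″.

Δφ = 3.8″

On a sphere of radius R, 1 rad of latitude = R, so Δφ = ΔN / R = 117.0 / 6371000 = 1.8364e-05 rad = 3.788″.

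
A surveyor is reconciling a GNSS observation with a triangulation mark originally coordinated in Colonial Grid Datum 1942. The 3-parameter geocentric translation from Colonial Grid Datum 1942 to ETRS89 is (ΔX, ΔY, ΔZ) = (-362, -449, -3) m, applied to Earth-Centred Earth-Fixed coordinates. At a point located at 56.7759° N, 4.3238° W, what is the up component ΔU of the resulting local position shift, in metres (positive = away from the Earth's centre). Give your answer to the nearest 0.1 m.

The local up (radial) axis is (cos φ cos λ, cos φ sin λ, sin φ), giving ΔU = -197.781 + 18.548 − 2.510 = -181.74 m.

ΔU = -181.7 m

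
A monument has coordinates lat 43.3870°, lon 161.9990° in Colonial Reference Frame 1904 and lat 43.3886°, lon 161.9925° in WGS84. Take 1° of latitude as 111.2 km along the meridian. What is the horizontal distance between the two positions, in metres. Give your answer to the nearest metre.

Δφ = 43.3886° − 43.3870° = +0.0016°; Δλ = 161.9925° − 161.9990° = -0.0065°.
ΔN = Δφ × 111200 = 177.9 m; ΔE = Δλ × 111200 × cos(43.3870°) = -0.0065 × 111200 × 0.726731 = -525.3 m.
Distance = √(ΔE² + ΔN²) = √((-525.3)² + 177.9²) = 554.6 m.

555 m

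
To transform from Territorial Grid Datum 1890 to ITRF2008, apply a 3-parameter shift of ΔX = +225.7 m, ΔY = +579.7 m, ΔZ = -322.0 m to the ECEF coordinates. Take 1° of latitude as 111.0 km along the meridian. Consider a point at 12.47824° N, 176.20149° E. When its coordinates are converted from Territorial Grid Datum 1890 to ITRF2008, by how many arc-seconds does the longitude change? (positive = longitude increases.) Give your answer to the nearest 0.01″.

Δλ = -19.71″

sin φ = 0.216069, cos φ = 0.976378, sin λ = 0.066248, cos λ = -0.997803.
East component: ΔE = −sin λ·ΔX + cos λ·ΔY = −(0.066248)(225.7) + (-0.997803)(579.7) = -593.38 m.
1° of latitude spans 111000 m; at latitude φ, 1° of longitude spans that × cos φ = 108378.0 m, so Δλ = -593.38 / 108378.0 × 3600 = -19.710″.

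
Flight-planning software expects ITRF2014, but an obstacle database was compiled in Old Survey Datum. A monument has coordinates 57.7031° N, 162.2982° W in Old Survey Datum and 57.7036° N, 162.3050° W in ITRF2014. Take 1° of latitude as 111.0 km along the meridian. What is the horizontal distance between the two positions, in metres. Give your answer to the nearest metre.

407 m

Δφ = 57.7036° − 57.7031° = +0.0005°; Δλ = -162.3050° − -162.2982° = -0.0068°.
ΔN = Δφ × 111000 = 55.5 m; ΔE = Δλ × 111000 × cos(57.7031°) = -0.0068 × 111000 × 0.534307 = -403.3 m.
Distance = √(ΔE² + ΔN²) = √((-403.3)² + 55.5²) = 407.1 m.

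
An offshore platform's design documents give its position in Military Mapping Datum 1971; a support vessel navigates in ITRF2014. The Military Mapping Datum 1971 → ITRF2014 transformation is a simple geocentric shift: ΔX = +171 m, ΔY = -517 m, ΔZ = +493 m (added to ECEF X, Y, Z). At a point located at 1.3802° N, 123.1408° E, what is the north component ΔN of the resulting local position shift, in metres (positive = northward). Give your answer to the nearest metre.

At φ = 1.3802°, λ = 123.1408°: sin φ = 0.024087, cos φ = 0.999710, sin λ = 0.837330, cos λ = -0.546698.
ΔN = −sin φ cos λ·ΔX − sin φ sin λ·ΔY + cos φ·ΔZ = −(0.024087)(-0.546698)(171) − (0.024087)(0.837330)(-517) + (0.999710)(493) = 505.54 m.

ΔN = 506 m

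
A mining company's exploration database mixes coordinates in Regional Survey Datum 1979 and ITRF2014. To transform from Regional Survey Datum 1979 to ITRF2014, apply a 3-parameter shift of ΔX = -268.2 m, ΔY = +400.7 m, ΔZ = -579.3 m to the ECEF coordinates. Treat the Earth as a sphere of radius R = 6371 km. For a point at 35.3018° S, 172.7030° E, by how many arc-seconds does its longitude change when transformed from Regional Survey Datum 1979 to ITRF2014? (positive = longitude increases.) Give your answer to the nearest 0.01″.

Δλ = -14.42″

sin φ = -0.577883, cos φ = 0.816119, sin λ = 0.127013, cos λ = -0.991901.
East component: ΔE = −sin λ·ΔX + cos λ·ΔY = −(0.127013)(-268.2) + (-0.991901)(400.7) = -363.39 m.
1° of latitude spans πR/180 = 111195 m; at latitude φ, 1° of longitude spans that × cos φ = 90748.3 m, so Δλ = -363.39 / 90748.3 × 3600 = -14.416″.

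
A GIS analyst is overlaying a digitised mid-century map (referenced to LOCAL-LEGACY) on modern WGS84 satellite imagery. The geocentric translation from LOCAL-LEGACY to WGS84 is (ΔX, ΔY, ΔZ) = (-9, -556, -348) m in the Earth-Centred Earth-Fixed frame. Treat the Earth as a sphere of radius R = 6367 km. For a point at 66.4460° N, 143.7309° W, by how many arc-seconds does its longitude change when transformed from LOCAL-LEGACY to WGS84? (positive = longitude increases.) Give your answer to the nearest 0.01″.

Δλ = 35.91″

sin φ = 0.916684, cos φ = 0.399613, sin λ = -0.591578, cos λ = -0.806247.
East component: ΔE = −sin λ·ΔX + cos λ·ΔY = −(-0.591578)(-9) + (-0.806247)(-556) = 442.95 m.
1° of latitude spans πR/180 = 111125 m; at latitude φ, 1° of longitude spans that × cos φ = 44407.1 m, so Δλ = 442.95 / 44407.1 × 3600 = 35.909″.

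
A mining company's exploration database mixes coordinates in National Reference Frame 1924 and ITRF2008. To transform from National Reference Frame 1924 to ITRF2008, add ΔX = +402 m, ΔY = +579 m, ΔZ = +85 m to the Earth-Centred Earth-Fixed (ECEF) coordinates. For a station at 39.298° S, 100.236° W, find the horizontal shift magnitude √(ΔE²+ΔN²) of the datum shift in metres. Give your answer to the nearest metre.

449 m

At φ = -39.298°, λ = -100.236°: sin φ = -0.633354, cos φ = 0.773862, sin λ = -0.984084, cos λ = -0.177703.
ΔE = −sin λ·ΔX + cos λ·ΔY = −(-0.984084)·(402) + (-0.177703)·(579) = 292.71 m.
ΔN = −sin φ cos λ·ΔX − sin φ sin λ·ΔY + cos φ·ΔZ = −(-0.633354)(-0.177703)(402) − (-0.633354)(-0.984084)(579) + (0.773862)(85) = -340.34 m.
Horizontal magnitude = √(ΔE² + ΔN²) = √(292.71² + (-340.34)²) = 448.90 m.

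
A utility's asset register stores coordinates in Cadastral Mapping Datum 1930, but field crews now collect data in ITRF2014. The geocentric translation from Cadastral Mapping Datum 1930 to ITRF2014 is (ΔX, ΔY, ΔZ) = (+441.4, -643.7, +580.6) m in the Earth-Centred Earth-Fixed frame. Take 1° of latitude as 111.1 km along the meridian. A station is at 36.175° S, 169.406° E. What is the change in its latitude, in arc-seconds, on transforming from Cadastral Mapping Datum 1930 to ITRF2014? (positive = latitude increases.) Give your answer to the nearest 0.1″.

sin φ = -0.590254, cos φ = 0.807218, sin λ = 0.183848, cos λ = -0.982955.
North component: ΔN = −sin φ cos λ·ΔX − sin φ sin λ·ΔY + cos φ·ΔZ = −(-0.590254)(-0.982955)(441.4) − (-0.590254)(0.183848)(-643.7) + (0.807218)(580.6) = 142.72 m.
1° of latitude spans 111100 m, so Δφ = 142.72 / 111100 × 3600 = 4.625″.

Δφ = 4.6″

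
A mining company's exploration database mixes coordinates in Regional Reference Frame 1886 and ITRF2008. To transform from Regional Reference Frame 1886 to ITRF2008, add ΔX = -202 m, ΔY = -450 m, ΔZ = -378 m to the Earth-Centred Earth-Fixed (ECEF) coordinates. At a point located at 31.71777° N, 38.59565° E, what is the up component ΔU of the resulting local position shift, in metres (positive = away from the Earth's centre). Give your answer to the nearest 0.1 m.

ΔU = -571.8 m

At φ = 31.71777°, λ = 38.59565°: sin φ = 0.525736, cos φ = 0.850648, sin λ = 0.623820, cos λ = 0.781568.
ΔU = cos φ cos λ·ΔX + cos φ sin λ·ΔY + sin φ·ΔZ = (0.850648)(0.781568)(-202) + (0.850648)(0.623820)(-450) + (0.525736)(-378) = -571.82 m.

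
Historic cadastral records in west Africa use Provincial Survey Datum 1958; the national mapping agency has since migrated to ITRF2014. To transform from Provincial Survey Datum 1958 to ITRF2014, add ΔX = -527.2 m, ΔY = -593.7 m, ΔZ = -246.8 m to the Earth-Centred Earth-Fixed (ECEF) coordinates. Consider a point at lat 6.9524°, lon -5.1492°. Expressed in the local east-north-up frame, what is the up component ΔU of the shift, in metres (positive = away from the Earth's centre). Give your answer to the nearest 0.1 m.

The local up (radial) axis is (cos φ cos λ, cos φ sin λ, sin φ), giving ΔU = -521.212 + 52.893 − 29.874 = -498.19 m.

ΔU = -498.2 m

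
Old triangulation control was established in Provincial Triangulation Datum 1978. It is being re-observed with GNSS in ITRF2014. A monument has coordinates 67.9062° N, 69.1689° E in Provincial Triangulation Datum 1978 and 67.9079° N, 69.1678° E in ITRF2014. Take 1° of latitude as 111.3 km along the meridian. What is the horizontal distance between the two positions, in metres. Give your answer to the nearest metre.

Δφ = 67.9079° − 67.9062° = +0.0017°; Δλ = 69.1678° − 69.1689° = -0.0011°.
ΔN = Δφ × 111300 = 189.2 m; ΔE = Δλ × 111300 × cos(67.9062°) = -0.0011 × 111300 × 0.376124 = -46.0 m.
Distance = √(ΔE² + ΔN²) = √((-46.0)² + 189.2²) = 194.7 m.

195 m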